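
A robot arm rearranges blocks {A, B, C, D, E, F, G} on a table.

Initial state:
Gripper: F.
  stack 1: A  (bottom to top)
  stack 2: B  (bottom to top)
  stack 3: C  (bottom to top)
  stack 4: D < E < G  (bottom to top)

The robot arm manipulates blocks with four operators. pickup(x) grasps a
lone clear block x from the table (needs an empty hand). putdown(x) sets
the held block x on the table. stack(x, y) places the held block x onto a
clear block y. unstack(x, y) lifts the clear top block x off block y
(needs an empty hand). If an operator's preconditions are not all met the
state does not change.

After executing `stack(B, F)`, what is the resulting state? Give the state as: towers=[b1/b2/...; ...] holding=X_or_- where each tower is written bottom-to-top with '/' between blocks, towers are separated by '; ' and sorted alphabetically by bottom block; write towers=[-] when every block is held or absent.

towers=[A; B; C; D/E/G] holding=F

before: towers=[A; B; C; D/E/G] holding=F
pre[stack(B, F)]: holding(B) ✗, clear(F) ✗, B≠F ✓
holding(B), clear(F) unmet → stack(B, F) is a no-op
after:  towers=[A; B; C; D/E/G] holding=F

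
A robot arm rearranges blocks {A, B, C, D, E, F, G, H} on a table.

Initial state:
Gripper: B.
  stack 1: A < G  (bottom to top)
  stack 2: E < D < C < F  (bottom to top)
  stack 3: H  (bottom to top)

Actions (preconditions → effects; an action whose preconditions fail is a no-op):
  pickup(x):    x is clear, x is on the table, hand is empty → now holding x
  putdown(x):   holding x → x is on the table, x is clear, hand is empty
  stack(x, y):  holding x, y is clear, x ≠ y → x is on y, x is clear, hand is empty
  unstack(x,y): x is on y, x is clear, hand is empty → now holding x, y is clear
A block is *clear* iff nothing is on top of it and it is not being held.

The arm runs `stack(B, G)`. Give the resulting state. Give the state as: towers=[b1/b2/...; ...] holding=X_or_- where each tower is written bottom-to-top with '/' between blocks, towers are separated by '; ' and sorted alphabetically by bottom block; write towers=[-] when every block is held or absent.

before: towers=[A/G; E/D/C/F; H] holding=B
pre[stack(B, G)]: holding(B) yes, clear(G) yes, B≠G yes
all met → apply stack(B, G)
after:  towers=[A/G/B; E/D/C/F; H] holding=-

towers=[A/G/B; E/D/C/F; H] holding=-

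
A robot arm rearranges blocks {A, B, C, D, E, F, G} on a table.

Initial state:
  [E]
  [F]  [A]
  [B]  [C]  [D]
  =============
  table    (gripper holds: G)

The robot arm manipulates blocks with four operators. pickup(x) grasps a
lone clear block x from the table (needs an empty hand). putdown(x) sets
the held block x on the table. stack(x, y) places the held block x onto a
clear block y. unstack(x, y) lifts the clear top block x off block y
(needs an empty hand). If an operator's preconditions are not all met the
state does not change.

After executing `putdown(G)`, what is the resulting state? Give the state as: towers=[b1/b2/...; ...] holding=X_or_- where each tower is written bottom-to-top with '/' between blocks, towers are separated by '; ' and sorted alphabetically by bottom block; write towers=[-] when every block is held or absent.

before: towers=[B/F/E; C/A; D] holding=G
pre[putdown(G)]: holding(G) ok
all met → apply putdown(G)
after:  towers=[B/F/E; C/A; D; G] holding=-

towers=[B/F/E; C/A; D; G] holding=-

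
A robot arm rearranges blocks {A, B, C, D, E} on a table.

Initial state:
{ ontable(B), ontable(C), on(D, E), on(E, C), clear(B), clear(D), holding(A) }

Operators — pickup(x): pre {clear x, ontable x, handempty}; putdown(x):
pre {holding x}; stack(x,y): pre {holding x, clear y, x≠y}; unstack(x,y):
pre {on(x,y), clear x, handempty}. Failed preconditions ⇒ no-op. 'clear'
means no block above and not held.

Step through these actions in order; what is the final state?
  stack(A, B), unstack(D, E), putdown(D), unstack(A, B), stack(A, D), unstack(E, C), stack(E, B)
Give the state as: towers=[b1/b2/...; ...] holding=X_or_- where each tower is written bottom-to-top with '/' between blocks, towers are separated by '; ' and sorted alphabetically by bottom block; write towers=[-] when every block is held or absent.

towers=[B/E; C; D/A] holding=-

step 1 (stack(A, B)): towers=[B/A; C/E/D] holding=-
step 2 (unstack(D, E)): towers=[B/A; C/E] holding=D
step 3 (putdown(D)): towers=[B/A; C/E; D] holding=-
step 4 (unstack(A, B)): towers=[B; C/E; D] holding=A
step 5 (stack(A, D)): towers=[B; C/E; D/A] holding=-
step 6 (unstack(E, C)): towers=[B; C; D/A] holding=E
step 7 (stack(E, B)): towers=[B/E; C; D/A] holding=-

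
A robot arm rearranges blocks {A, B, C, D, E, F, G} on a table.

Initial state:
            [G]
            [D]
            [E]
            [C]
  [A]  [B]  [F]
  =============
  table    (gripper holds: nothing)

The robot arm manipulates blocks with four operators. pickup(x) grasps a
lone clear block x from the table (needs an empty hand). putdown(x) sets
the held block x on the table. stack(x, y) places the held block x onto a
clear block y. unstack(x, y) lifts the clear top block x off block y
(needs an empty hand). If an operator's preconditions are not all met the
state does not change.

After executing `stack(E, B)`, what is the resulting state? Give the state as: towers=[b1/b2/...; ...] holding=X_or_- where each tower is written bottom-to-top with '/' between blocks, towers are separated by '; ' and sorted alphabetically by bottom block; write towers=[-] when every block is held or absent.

towers=[A; B; F/C/E/D/G] holding=-

before: towers=[A; B; F/C/E/D/G] holding=-
pre[stack(E, B)]: holding(E) ✗, clear(B) ✓, E≠B ✓
holding(E) unmet → stack(E, B) is a no-op
after:  towers=[A; B; F/C/E/D/G] holding=-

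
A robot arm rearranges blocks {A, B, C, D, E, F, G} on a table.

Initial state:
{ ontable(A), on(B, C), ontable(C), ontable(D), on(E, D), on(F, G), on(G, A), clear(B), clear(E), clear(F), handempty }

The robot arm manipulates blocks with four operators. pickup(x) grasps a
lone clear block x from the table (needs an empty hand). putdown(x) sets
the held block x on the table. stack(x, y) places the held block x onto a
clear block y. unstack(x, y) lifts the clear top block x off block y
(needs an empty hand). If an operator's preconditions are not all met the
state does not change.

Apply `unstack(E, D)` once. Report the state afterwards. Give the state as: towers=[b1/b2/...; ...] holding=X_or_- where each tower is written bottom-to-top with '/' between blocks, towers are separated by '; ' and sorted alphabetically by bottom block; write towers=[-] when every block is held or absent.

before: towers=[A/G/F; C/B; D/E] holding=-
pre[unstack(E, D)]: on(E,D) ✓, clear(E) ✓, handempty ✓
all met → apply unstack(E, D)
after:  towers=[A/G/F; C/B; D] holding=E

towers=[A/G/F; C/B; D] holding=E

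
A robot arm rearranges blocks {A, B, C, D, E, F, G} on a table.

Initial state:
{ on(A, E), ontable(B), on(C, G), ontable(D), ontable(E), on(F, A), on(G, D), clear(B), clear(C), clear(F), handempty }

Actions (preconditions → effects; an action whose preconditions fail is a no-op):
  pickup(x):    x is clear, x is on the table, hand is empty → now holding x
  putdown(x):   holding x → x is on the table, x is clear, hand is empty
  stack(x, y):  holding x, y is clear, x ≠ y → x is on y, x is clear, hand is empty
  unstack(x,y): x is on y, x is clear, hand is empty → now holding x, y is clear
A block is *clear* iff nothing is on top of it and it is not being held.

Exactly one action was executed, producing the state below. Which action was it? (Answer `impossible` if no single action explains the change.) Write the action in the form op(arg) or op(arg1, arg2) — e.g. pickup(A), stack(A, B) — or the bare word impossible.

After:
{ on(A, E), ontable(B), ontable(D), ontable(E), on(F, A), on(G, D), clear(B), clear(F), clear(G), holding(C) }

target: towers=[B; D/G; E/A/F] holding=C
         pickup(B) → towers=[D/G/C; E/A/F] holding=B
     unstack(F, A) → towers=[B; D/G/C; E/A] holding=F
     unstack(C, G) → towers=[B; D/G; E/A/F] holding=C  ← match

unstack(C, G)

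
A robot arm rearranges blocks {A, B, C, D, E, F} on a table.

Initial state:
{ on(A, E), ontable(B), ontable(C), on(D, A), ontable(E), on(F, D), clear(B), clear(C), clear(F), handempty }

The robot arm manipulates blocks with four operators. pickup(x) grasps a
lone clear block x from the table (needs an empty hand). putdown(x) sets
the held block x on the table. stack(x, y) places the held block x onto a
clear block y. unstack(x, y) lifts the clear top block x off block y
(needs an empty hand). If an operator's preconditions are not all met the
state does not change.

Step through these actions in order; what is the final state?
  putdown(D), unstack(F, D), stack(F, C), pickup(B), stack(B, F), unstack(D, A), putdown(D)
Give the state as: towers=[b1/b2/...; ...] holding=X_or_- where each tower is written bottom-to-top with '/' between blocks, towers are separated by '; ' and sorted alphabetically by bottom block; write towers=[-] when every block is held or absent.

step 1 (putdown(D)) [no-op]: towers=[B; C; E/A/D/F] holding=-
step 2 (unstack(F, D)): towers=[B; C; E/A/D] holding=F
step 3 (stack(F, C)): towers=[B; C/F; E/A/D] holding=-
step 4 (pickup(B)): towers=[C/F; E/A/D] holding=B
step 5 (stack(B, F)): towers=[C/F/B; E/A/D] holding=-
step 6 (unstack(D, A)): towers=[C/F/B; E/A] holding=D
step 7 (putdown(D)): towers=[C/F/B; D; E/A] holding=-

towers=[C/F/B; D; E/A] holding=-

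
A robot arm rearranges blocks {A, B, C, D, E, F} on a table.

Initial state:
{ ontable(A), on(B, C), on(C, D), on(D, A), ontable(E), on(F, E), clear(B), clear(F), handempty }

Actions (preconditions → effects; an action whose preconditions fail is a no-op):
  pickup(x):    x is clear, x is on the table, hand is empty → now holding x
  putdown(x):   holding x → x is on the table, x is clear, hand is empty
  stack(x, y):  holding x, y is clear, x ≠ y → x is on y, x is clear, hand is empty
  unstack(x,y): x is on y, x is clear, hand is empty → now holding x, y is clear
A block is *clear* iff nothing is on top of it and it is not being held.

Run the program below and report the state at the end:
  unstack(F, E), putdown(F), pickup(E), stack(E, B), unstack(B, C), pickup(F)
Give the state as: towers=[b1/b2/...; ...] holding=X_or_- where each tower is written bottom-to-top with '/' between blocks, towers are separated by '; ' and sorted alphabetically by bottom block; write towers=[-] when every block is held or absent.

towers=[A/D/C/B/E] holding=F

step 1 (unstack(F, E)): towers=[A/D/C/B; E] holding=F
step 2 (putdown(F)): towers=[A/D/C/B; E; F] holding=-
step 3 (pickup(E)): towers=[A/D/C/B; F] holding=E
step 4 (stack(E, B)): towers=[A/D/C/B/E; F] holding=-
step 5 (unstack(B, C)) [no-op]: towers=[A/D/C/B/E; F] holding=-
step 6 (pickup(F)): towers=[A/D/C/B/E] holding=F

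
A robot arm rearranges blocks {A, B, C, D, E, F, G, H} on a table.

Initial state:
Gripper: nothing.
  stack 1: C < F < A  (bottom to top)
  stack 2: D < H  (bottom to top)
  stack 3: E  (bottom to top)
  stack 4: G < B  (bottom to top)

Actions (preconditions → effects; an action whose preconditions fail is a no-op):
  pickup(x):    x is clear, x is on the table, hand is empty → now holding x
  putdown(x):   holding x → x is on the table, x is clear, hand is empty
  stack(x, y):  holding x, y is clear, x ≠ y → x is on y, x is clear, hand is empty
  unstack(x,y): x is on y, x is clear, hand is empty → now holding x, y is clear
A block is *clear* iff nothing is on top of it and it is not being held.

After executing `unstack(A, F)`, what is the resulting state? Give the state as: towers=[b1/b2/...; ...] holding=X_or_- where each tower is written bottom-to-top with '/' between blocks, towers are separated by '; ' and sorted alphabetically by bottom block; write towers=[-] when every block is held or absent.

towers=[C/F; D/H; E; G/B] holding=A

before: towers=[C/F/A; D/H; E; G/B] holding=-
pre[unstack(A, F)]: on(A,F) ok, clear(A) ok, handempty ok
all met → apply unstack(A, F)
after:  towers=[C/F; D/H; E; G/B] holding=A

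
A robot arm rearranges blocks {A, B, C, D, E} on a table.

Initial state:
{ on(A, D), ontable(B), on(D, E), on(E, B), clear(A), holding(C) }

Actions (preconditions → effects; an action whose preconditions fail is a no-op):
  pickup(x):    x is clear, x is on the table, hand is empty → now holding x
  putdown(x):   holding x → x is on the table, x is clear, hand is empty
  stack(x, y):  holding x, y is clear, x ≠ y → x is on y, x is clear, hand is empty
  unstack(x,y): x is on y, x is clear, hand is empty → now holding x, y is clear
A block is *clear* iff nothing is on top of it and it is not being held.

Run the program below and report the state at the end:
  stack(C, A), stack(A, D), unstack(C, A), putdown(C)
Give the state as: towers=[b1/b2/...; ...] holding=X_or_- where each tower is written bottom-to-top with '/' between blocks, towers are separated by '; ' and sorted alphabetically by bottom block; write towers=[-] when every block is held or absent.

towers=[B/E/D/A; C] holding=-

step 1 (stack(C, A)): towers=[B/E/D/A/C] holding=-
step 2 (stack(A, D)) [no-op]: towers=[B/E/D/A/C] holding=-
step 3 (unstack(C, A)): towers=[B/E/D/A] holding=C
step 4 (putdown(C)): towers=[B/E/D/A; C] holding=-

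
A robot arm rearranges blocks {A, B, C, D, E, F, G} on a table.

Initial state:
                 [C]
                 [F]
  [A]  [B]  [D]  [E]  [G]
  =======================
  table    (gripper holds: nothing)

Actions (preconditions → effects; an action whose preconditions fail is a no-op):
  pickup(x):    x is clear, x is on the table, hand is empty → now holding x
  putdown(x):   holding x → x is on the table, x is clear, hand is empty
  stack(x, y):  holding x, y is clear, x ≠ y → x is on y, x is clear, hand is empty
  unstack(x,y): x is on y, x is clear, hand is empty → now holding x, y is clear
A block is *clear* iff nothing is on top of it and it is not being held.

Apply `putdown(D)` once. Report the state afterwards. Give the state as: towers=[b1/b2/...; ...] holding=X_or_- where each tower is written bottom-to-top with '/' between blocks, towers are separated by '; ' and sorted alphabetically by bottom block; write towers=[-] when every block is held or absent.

before: towers=[A; B; D; E/F/C; G] holding=-
pre[putdown(D)]: holding(D) ✗
holding(D) unmet → putdown(D) is a no-op
after:  towers=[A; B; D; E/F/C; G] holding=-

towers=[A; B; D; E/F/C; G] holding=-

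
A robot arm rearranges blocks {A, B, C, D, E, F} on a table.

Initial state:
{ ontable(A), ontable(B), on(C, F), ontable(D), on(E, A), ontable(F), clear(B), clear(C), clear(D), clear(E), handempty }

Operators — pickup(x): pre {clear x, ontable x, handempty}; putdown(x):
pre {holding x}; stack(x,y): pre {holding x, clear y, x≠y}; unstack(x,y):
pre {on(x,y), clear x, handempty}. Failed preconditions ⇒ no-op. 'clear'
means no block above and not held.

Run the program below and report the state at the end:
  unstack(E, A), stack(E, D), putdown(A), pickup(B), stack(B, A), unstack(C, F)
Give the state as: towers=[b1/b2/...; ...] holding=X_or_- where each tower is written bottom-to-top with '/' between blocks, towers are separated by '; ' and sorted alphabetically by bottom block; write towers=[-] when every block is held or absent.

towers=[A/B; D/E; F] holding=C

step 1 (unstack(E, A)): towers=[A; B; D; F/C] holding=E
step 2 (stack(E, D)): towers=[A; B; D/E; F/C] holding=-
step 3 (putdown(A)) [no-op]: towers=[A; B; D/E; F/C] holding=-
step 4 (pickup(B)): towers=[A; D/E; F/C] holding=B
step 5 (stack(B, A)): towers=[A/B; D/E; F/C] holding=-
step 6 (unstack(C, F)): towers=[A/B; D/E; F] holding=C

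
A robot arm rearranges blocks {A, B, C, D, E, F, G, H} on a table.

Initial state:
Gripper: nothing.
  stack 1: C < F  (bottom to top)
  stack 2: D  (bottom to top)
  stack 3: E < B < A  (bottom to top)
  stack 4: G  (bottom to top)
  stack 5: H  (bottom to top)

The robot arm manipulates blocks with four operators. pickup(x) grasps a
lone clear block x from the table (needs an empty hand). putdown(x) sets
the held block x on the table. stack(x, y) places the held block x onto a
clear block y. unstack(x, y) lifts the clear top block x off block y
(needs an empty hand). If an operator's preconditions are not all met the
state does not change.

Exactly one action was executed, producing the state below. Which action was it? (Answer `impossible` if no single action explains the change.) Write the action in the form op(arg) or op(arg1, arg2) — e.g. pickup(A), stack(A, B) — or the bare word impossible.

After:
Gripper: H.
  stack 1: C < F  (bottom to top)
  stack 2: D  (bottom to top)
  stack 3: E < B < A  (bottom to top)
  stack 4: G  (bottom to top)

target: towers=[C/F; D; E/B/A; G] holding=H
         pickup(G) → towers=[C/F; D; E/B/A; H] holding=G
     unstack(A, B) → towers=[C/F; D; E/B; G; H] holding=A
         pickup(H) → towers=[C/F; D; E/B/A; G] holding=H  ← match
     unstack(F, C) → towers=[C; D; E/B/A; G; H] holding=F
         pickup(D) → towers=[C/F; E/B/A; G; H] holding=D

pickup(H)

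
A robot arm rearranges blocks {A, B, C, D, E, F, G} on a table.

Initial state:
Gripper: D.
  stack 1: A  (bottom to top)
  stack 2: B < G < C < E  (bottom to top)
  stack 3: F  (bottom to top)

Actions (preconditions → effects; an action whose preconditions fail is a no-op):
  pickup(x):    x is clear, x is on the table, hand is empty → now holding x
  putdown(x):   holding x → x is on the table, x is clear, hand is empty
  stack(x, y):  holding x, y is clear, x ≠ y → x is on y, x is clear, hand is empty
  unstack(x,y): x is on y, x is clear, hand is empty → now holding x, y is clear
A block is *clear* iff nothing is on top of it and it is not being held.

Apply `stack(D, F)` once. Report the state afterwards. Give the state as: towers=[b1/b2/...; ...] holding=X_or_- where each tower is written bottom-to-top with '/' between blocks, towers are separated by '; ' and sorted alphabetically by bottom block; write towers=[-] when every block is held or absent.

towers=[A; B/G/C/E; F/D] holding=-

before: towers=[A; B/G/C/E; F] holding=D
pre[stack(D, F)]: holding(D) ✓, clear(F) ✓, D≠F ✓
all met → apply stack(D, F)
after:  towers=[A; B/G/C/E; F/D] holding=-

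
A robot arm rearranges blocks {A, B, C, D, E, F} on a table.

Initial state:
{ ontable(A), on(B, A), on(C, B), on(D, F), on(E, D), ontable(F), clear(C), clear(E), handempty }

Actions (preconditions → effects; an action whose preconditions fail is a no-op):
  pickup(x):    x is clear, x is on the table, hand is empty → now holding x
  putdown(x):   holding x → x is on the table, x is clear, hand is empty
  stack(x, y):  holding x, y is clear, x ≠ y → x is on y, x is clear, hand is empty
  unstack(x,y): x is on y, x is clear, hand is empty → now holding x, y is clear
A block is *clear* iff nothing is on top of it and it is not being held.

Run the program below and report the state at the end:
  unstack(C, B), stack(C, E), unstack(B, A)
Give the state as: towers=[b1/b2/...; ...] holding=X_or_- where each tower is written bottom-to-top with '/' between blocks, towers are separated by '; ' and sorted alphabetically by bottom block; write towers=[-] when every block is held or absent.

step 1 (unstack(C, B)): towers=[A/B; F/D/E] holding=C
step 2 (stack(C, E)): towers=[A/B; F/D/E/C] holding=-
step 3 (unstack(B, A)): towers=[A; F/D/E/C] holding=B

towers=[A; F/D/E/C] holding=B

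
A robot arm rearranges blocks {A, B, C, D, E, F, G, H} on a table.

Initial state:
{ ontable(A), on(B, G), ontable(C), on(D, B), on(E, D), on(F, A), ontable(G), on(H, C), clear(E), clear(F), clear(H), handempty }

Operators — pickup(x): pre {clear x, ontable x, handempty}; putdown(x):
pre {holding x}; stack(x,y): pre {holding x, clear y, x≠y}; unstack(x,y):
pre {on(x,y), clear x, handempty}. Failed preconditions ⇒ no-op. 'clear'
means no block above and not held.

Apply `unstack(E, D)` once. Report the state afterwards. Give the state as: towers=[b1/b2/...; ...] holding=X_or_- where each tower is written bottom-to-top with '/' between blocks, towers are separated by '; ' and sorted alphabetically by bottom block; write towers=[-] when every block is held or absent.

before: towers=[A/F; C/H; G/B/D/E] holding=-
pre[unstack(E, D)]: on(E,D) yes, clear(E) yes, handempty yes
all met → apply unstack(E, D)
after:  towers=[A/F; C/H; G/B/D] holding=E

towers=[A/F; C/H; G/B/D] holding=E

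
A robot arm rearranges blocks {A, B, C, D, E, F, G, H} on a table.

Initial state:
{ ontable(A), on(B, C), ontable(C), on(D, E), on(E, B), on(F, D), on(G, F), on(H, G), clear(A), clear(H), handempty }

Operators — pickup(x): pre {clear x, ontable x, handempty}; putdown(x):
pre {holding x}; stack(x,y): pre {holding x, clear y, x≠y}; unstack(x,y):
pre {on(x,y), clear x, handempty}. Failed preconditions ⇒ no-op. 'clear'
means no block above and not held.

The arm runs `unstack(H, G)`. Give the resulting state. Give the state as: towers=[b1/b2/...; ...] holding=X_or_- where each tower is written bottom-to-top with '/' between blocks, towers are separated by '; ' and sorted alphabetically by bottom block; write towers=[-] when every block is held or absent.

towers=[A; C/B/E/D/F/G] holding=H

before: towers=[A; C/B/E/D/F/G/H] holding=-
pre[unstack(H, G)]: on(H,G) yes, clear(H) yes, handempty yes
all met → apply unstack(H, G)
after:  towers=[A; C/B/E/D/F/G] holding=H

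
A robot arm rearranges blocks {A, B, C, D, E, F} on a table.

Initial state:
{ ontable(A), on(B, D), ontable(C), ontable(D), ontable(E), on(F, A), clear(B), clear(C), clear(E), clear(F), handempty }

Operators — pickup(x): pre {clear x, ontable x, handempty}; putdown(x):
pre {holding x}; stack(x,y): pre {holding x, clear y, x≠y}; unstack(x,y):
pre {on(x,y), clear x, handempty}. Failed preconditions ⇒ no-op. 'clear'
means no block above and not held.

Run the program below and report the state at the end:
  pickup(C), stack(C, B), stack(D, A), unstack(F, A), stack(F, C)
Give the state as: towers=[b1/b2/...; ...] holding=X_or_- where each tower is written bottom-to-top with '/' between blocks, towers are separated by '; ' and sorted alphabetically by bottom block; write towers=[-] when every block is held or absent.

towers=[A; D/B/C/F; E] holding=-

step 1 (pickup(C)): towers=[A/F; D/B; E] holding=C
step 2 (stack(C, B)): towers=[A/F; D/B/C; E] holding=-
step 3 (stack(D, A)) [no-op]: towers=[A/F; D/B/C; E] holding=-
step 4 (unstack(F, A)): towers=[A; D/B/C; E] holding=F
step 5 (stack(F, C)): towers=[A; D/B/C/F; E] holding=-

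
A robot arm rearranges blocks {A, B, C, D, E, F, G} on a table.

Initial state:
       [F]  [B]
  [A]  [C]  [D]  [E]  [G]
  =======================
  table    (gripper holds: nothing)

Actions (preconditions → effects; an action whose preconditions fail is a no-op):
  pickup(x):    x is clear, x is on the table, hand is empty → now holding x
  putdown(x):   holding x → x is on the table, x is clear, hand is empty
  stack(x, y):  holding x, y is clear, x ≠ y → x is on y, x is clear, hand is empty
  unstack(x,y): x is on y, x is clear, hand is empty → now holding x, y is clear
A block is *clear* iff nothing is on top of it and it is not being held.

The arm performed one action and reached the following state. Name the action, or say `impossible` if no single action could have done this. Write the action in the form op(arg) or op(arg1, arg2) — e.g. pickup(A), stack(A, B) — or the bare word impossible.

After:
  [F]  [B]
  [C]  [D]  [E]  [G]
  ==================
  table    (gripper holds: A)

pickup(A)

target: towers=[C/F; D/B; E; G] holding=A
     unstack(B, D) → towers=[A; C/F; D; E; G] holding=B
     unstack(F, C) → towers=[A; C; D/B; E; G] holding=F
         pickup(G) → towers=[A; C/F; D/B; E] holding=G
         pickup(A) → towers=[C/F; D/B; E; G] holding=A  ← match
         pickup(E) → towers=[A; C/F; D/B; G] holding=E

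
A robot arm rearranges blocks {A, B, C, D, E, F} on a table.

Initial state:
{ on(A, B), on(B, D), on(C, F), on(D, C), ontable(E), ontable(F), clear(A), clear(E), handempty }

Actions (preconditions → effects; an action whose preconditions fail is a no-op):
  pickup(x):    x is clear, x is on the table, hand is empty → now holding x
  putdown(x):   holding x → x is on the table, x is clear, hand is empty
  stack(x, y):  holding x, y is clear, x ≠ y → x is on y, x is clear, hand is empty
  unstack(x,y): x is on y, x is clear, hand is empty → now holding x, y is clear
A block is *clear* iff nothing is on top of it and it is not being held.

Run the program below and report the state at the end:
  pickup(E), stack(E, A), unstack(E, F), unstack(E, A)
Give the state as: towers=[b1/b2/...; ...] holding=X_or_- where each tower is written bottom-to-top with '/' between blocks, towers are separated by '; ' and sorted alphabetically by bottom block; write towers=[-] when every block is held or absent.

step 1 (pickup(E)): towers=[F/C/D/B/A] holding=E
step 2 (stack(E, A)): towers=[F/C/D/B/A/E] holding=-
step 3 (unstack(E, F)) [no-op]: towers=[F/C/D/B/A/E] holding=-
step 4 (unstack(E, A)): towers=[F/C/D/B/A] holding=E

towers=[F/C/D/B/A] holding=E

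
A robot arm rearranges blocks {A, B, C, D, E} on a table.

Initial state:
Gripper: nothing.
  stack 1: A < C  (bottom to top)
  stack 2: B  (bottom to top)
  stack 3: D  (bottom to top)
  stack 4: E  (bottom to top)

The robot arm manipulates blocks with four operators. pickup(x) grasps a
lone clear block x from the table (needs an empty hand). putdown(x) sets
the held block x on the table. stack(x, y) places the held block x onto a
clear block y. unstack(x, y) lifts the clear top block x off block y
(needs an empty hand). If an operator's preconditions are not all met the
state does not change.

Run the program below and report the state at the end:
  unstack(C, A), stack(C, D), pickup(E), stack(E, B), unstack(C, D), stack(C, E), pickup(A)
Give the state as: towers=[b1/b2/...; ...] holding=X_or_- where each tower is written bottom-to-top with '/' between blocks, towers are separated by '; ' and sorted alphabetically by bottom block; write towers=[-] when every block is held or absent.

step 1 (unstack(C, A)): towers=[A; B; D; E] holding=C
step 2 (stack(C, D)): towers=[A; B; D/C; E] holding=-
step 3 (pickup(E)): towers=[A; B; D/C] holding=E
step 4 (stack(E, B)): towers=[A; B/E; D/C] holding=-
step 5 (unstack(C, D)): towers=[A; B/E; D] holding=C
step 6 (stack(C, E)): towers=[A; B/E/C; D] holding=-
step 7 (pickup(A)): towers=[B/E/C; D] holding=A

towers=[B/E/C; D] holding=A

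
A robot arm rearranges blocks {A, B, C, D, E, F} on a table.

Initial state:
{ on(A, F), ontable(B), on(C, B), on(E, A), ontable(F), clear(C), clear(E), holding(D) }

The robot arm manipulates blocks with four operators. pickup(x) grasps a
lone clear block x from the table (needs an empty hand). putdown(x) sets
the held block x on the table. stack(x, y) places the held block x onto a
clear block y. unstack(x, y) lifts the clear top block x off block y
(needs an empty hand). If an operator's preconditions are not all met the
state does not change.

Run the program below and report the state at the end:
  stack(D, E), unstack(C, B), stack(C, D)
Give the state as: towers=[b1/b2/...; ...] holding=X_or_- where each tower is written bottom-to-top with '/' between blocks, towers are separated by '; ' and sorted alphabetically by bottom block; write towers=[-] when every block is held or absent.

towers=[B; F/A/E/D/C] holding=-

step 1 (stack(D, E)): towers=[B/C; F/A/E/D] holding=-
step 2 (unstack(C, B)): towers=[B; F/A/E/D] holding=C
step 3 (stack(C, D)): towers=[B; F/A/E/D/C] holding=-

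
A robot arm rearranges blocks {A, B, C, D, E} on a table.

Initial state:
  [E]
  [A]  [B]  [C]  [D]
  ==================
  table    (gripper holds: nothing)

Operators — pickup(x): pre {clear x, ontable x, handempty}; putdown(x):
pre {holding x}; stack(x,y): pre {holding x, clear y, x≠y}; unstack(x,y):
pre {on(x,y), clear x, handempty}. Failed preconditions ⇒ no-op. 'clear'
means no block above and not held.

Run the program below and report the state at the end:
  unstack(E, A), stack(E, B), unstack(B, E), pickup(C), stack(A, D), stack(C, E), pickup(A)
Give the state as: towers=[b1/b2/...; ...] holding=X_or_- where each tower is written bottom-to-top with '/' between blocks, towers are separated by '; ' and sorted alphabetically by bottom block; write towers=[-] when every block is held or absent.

towers=[B/E/C; D] holding=A

step 1 (unstack(E, A)): towers=[A; B; C; D] holding=E
step 2 (stack(E, B)): towers=[A; B/E; C; D] holding=-
step 3 (unstack(B, E)) [no-op]: towers=[A; B/E; C; D] holding=-
step 4 (pickup(C)): towers=[A; B/E; D] holding=C
step 5 (stack(A, D)) [no-op]: towers=[A; B/E; D] holding=C
step 6 (stack(C, E)): towers=[A; B/E/C; D] holding=-
step 7 (pickup(A)): towers=[B/E/C; D] holding=A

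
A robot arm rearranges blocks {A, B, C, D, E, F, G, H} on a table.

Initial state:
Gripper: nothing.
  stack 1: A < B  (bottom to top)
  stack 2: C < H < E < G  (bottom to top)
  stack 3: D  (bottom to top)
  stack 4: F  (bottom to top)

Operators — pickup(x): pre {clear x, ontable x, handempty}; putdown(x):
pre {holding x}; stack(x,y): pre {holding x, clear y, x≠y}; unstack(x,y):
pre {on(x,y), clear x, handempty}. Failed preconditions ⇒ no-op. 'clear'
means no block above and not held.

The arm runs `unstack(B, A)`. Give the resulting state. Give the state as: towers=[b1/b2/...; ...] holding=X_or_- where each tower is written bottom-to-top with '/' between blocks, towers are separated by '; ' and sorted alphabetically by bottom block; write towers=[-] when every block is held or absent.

before: towers=[A/B; C/H/E/G; D; F] holding=-
pre[unstack(B, A)]: on(B,A) ✓, clear(B) ✓, handempty ✓
all met → apply unstack(B, A)
after:  towers=[A; C/H/E/G; D; F] holding=B

towers=[A; C/H/E/G; D; F] holding=B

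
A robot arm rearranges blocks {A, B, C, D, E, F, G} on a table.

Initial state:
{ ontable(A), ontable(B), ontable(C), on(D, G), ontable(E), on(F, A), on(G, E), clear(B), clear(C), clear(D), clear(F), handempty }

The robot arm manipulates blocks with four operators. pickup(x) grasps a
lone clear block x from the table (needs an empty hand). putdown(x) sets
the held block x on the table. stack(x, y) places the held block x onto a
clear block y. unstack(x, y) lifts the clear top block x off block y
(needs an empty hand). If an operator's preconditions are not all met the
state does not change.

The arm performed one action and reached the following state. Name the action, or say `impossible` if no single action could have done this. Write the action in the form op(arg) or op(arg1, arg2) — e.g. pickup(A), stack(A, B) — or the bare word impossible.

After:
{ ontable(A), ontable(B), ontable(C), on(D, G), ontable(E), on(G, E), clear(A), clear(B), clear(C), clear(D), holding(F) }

target: towers=[A; B; C; E/G/D] holding=F
         pickup(B) → towers=[A/F; C; E/G/D] holding=B
     unstack(F, A) → towers=[A; B; C; E/G/D] holding=F  ← match
     unstack(D, G) → towers=[A/F; B; C; E/G] holding=D
         pickup(C) → towers=[A/F; B; E/G/D] holding=C

unstack(F, A)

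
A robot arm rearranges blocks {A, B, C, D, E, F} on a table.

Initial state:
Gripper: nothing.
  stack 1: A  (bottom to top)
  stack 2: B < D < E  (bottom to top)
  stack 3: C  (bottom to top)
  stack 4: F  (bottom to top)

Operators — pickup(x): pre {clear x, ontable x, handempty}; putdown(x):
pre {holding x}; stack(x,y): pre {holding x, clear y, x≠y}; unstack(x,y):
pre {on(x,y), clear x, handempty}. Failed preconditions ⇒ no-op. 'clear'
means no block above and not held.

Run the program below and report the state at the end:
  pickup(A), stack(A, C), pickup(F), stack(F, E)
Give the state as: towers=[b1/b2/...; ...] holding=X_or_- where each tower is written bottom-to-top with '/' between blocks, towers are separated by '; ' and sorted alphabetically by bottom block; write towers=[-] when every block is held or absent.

towers=[B/D/E/F; C/A] holding=-

step 1 (pickup(A)): towers=[B/D/E; C; F] holding=A
step 2 (stack(A, C)): towers=[B/D/E; C/A; F] holding=-
step 3 (pickup(F)): towers=[B/D/E; C/A] holding=F
step 4 (stack(F, E)): towers=[B/D/E/F; C/A] holding=-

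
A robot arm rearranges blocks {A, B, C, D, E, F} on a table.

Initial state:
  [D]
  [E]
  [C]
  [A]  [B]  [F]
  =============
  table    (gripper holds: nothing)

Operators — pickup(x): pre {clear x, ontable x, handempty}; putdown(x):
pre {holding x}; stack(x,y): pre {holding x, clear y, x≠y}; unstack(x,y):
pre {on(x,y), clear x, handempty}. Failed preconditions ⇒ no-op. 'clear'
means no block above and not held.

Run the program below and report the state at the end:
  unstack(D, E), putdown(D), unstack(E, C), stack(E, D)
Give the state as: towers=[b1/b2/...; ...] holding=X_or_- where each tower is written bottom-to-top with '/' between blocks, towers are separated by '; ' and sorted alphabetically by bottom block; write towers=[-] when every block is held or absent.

step 1 (unstack(D, E)): towers=[A/C/E; B; F] holding=D
step 2 (putdown(D)): towers=[A/C/E; B; D; F] holding=-
step 3 (unstack(E, C)): towers=[A/C; B; D; F] holding=E
step 4 (stack(E, D)): towers=[A/C; B; D/E; F] holding=-

towers=[A/C; B; D/E; F] holding=-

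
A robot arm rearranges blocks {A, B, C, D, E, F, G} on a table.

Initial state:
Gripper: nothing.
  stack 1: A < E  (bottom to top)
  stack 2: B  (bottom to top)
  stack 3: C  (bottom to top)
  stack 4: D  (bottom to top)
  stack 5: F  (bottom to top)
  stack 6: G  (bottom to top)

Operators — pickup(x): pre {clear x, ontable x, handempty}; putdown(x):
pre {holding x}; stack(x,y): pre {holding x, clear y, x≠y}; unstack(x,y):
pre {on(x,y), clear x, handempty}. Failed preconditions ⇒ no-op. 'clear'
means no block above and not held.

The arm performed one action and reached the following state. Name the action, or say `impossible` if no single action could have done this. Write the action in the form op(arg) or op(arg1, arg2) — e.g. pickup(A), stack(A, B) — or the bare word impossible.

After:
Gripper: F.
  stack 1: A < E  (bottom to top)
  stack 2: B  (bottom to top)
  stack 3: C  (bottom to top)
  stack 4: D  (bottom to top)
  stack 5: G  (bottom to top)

target: towers=[A/E; B; C; D; G] holding=F
         pickup(B) → towers=[A/E; C; D; F; G] holding=B
         pickup(F) → towers=[A/E; B; C; D; G] holding=F  ← match
         pickup(G) → towers=[A/E; B; C; D; F] holding=G
         pickup(D) → towers=[A/E; B; C; F; G] holding=D
     unstack(E, A) → towers=[A; B; C; D; F; G] holding=E
         pickup(C) → towers=[A/E; B; D; F; G] holding=C

pickup(F)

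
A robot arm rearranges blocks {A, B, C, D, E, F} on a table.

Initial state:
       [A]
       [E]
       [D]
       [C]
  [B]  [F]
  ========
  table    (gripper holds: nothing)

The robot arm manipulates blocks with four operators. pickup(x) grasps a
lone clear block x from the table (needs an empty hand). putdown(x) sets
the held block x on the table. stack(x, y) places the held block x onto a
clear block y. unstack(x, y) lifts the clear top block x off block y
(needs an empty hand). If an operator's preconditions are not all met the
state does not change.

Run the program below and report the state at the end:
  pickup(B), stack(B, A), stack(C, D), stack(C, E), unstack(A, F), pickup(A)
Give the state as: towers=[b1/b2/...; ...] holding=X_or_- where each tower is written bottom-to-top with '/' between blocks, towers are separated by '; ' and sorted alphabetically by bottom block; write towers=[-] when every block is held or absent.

step 1 (pickup(B)): towers=[F/C/D/E/A] holding=B
step 2 (stack(B, A)): towers=[F/C/D/E/A/B] holding=-
step 3 (stack(C, D)) [no-op]: towers=[F/C/D/E/A/B] holding=-
step 4 (stack(C, E)) [no-op]: towers=[F/C/D/E/A/B] holding=-
step 5 (unstack(A, F)) [no-op]: towers=[F/C/D/E/A/B] holding=-
step 6 (pickup(A)) [no-op]: towers=[F/C/D/E/A/B] holding=-

towers=[F/C/D/E/A/B] holding=-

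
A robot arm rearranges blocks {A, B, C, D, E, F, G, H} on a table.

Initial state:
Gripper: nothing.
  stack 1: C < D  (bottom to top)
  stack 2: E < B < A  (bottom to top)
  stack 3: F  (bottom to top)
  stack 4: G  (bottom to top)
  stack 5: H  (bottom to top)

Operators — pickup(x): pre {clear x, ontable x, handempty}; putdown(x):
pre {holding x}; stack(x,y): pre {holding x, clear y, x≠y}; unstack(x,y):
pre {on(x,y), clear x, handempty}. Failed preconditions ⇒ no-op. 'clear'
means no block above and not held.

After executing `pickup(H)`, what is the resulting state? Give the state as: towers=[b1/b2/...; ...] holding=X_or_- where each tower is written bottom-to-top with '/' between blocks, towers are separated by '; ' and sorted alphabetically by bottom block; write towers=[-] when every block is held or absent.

before: towers=[C/D; E/B/A; F; G; H] holding=-
pre[pickup(H)]: clear(H) ok, ontable(H) ok, handempty ok
all met → apply pickup(H)
after:  towers=[C/D; E/B/A; F; G] holding=H

towers=[C/D; E/B/A; F; G] holding=H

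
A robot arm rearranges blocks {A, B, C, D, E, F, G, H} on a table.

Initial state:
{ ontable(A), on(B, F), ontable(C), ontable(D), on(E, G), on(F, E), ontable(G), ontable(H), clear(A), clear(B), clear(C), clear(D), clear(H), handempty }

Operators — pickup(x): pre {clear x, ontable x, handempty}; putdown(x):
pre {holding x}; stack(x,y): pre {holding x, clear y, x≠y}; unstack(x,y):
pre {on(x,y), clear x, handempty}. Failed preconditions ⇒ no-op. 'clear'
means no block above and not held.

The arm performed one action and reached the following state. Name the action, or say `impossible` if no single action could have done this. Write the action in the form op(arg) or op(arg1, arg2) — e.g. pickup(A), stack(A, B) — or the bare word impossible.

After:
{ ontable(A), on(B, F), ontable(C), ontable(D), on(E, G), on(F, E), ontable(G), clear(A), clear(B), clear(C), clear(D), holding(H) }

target: towers=[A; C; D; G/E/F/B] holding=H
         pickup(A) → towers=[C; D; G/E/F/B; H] holding=A
         pickup(H) → towers=[A; C; D; G/E/F/B] holding=H  ← match
     unstack(B, F) → towers=[A; C; D; G/E/F; H] holding=B
         pickup(D) → towers=[A; C; G/E/F/B; H] holding=D
         pickup(C) → towers=[A; D; G/E/F/B; H] holding=C

pickup(H)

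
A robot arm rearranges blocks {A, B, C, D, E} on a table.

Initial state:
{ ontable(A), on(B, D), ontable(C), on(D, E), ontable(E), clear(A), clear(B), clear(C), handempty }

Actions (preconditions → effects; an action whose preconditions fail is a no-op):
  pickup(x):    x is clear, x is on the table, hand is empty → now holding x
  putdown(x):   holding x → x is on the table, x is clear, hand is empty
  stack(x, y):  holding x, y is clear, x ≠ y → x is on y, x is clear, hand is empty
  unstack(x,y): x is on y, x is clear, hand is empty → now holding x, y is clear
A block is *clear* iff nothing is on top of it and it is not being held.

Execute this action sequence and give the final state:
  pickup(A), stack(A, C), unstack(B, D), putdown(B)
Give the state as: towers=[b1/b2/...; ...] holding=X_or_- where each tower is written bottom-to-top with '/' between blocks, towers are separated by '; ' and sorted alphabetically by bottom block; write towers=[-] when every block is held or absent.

step 1 (pickup(A)): towers=[C; E/D/B] holding=A
step 2 (stack(A, C)): towers=[C/A; E/D/B] holding=-
step 3 (unstack(B, D)): towers=[C/A; E/D] holding=B
step 4 (putdown(B)): towers=[B; C/A; E/D] holding=-

towers=[B; C/A; E/D] holding=-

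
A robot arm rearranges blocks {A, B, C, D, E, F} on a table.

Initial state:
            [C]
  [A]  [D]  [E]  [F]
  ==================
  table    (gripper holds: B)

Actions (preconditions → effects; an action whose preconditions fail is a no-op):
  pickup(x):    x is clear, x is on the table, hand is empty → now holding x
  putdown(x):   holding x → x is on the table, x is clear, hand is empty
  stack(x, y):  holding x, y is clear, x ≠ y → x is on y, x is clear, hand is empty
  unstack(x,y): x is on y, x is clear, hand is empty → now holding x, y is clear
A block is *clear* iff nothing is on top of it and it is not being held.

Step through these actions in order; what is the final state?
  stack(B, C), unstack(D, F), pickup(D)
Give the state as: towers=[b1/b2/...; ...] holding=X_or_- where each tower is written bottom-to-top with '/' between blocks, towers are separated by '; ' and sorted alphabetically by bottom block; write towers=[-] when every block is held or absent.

step 1 (stack(B, C)): towers=[A; D; E/C/B; F] holding=-
step 2 (unstack(D, F)) [no-op]: towers=[A; D; E/C/B; F] holding=-
step 3 (pickup(D)): towers=[A; E/C/B; F] holding=D

towers=[A; E/C/B; F] holding=D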